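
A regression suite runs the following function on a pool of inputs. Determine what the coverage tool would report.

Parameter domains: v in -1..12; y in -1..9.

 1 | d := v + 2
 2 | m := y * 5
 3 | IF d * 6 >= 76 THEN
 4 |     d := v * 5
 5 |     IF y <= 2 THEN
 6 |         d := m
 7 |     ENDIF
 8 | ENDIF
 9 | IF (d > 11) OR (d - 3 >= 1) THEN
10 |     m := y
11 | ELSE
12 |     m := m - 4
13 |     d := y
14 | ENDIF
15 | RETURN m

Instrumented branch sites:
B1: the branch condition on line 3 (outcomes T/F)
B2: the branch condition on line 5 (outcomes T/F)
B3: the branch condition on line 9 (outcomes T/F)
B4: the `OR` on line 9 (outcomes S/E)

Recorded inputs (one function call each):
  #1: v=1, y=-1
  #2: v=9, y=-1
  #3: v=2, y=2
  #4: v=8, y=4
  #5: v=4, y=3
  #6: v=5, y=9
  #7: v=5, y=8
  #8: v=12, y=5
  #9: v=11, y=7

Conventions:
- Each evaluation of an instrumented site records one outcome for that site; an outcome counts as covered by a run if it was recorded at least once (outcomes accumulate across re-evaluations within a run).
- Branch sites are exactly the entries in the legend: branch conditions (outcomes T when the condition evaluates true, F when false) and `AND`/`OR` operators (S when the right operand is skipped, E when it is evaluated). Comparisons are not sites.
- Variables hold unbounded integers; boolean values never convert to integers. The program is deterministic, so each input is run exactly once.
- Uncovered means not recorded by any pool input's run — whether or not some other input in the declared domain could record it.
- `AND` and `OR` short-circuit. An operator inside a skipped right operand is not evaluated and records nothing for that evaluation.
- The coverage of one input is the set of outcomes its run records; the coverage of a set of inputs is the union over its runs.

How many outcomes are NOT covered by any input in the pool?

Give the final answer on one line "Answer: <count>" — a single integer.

input #1 (v=1, y=-1): covers B1=F, B3=F, B4=E
input #2 (v=9, y=-1): covers B1=F, B3=T, B4=E
input #3 (v=2, y=2): covers B1=F, B3=T, B4=E
input #4 (v=8, y=4): covers B1=F, B3=T, B4=E
input #5 (v=4, y=3): covers B1=F, B3=T, B4=E
input #6 (v=5, y=9): covers B1=F, B3=T, B4=E
input #7 (v=5, y=8): covers B1=F, B3=T, B4=E
input #8 (v=12, y=5): covers B1=T, B2=F, B3=T, B4=S
input #9 (v=11, y=7): covers B1=T, B2=F, B3=T, B4=S
union over the pool: B1=T, B1=F, B2=F, B3=T, B3=F, B4=S, B4=E
uncovered (1 of 8): B2=T

Answer: 1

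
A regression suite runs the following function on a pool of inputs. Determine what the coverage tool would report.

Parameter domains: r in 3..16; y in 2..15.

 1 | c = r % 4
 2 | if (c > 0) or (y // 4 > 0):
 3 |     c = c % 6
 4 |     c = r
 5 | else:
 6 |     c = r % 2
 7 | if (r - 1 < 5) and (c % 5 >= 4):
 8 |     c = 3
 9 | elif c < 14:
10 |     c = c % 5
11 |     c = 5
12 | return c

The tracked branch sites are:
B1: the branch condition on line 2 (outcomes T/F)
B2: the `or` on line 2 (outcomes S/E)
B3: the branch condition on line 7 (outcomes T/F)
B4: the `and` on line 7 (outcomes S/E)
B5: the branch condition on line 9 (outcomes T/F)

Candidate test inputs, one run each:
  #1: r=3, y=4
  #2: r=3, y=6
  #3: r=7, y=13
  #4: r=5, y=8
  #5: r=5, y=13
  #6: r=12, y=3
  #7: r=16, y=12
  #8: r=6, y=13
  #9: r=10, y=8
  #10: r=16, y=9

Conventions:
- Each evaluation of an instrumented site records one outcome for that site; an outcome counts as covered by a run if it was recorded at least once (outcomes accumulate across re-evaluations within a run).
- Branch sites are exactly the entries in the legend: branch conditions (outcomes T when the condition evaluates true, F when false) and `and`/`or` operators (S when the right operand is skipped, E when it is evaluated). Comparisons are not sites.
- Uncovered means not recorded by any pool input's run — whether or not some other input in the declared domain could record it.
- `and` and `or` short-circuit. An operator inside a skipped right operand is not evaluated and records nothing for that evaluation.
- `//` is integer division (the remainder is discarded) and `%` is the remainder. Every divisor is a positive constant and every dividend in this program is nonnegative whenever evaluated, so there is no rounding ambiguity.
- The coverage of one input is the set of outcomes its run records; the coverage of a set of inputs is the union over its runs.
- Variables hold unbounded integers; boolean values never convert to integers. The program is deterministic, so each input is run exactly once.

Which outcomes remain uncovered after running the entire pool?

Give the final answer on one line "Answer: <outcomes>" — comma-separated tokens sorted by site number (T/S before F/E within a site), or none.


input #1, r=3, y=4: events B2->S, B1->T, B4->E, B3->F, B5->T; outcomes B1=T, B2=S, B3=F, B4=E, B5=T
input #2, r=3, y=6: events B2->S, B1->T, B4->E, B3->F, B5->T; outcomes B1=T, B2=S, B3=F, B4=E, B5=T
input #3, r=7, y=13: events B2->S, B1->T, B4->S, B3->F, B5->T; outcomes B1=T, B2=S, B3=F, B4=S, B5=T
input #4, r=5, y=8: events B2->S, B1->T, B4->E, B3->F, B5->T; outcomes B1=T, B2=S, B3=F, B4=E, B5=T
input #5, r=5, y=13: events B2->S, B1->T, B4->E, B3->F, B5->T; outcomes B1=T, B2=S, B3=F, B4=E, B5=T
input #6, r=12, y=3: events B2->E, B1->F, B4->S, B3->F, B5->T; outcomes B1=F, B2=E, B3=F, B4=S, B5=T
input #7, r=16, y=12: events B2->E, B1->T, B4->S, B3->F, B5->F; outcomes B1=T, B2=E, B3=F, B4=S, B5=F
input #8, r=6, y=13: events B2->S, B1->T, B4->S, B3->F, B5->T; outcomes B1=T, B2=S, B3=F, B4=S, B5=T
input #9, r=10, y=8: events B2->S, B1->T, B4->S, B3->F, B5->T; outcomes B1=T, B2=S, B3=F, B4=S, B5=T
input #10, r=16, y=9: events B2->E, B1->T, B4->S, B3->F, B5->F; outcomes B1=T, B2=E, B3=F, B4=S, B5=F
union over the pool: B1=T, B1=F, B2=S, B2=E, B3=F, B4=S, B4=E, B5=T, B5=F
uncovered (1 of 10): B3=T
Answer: B3=T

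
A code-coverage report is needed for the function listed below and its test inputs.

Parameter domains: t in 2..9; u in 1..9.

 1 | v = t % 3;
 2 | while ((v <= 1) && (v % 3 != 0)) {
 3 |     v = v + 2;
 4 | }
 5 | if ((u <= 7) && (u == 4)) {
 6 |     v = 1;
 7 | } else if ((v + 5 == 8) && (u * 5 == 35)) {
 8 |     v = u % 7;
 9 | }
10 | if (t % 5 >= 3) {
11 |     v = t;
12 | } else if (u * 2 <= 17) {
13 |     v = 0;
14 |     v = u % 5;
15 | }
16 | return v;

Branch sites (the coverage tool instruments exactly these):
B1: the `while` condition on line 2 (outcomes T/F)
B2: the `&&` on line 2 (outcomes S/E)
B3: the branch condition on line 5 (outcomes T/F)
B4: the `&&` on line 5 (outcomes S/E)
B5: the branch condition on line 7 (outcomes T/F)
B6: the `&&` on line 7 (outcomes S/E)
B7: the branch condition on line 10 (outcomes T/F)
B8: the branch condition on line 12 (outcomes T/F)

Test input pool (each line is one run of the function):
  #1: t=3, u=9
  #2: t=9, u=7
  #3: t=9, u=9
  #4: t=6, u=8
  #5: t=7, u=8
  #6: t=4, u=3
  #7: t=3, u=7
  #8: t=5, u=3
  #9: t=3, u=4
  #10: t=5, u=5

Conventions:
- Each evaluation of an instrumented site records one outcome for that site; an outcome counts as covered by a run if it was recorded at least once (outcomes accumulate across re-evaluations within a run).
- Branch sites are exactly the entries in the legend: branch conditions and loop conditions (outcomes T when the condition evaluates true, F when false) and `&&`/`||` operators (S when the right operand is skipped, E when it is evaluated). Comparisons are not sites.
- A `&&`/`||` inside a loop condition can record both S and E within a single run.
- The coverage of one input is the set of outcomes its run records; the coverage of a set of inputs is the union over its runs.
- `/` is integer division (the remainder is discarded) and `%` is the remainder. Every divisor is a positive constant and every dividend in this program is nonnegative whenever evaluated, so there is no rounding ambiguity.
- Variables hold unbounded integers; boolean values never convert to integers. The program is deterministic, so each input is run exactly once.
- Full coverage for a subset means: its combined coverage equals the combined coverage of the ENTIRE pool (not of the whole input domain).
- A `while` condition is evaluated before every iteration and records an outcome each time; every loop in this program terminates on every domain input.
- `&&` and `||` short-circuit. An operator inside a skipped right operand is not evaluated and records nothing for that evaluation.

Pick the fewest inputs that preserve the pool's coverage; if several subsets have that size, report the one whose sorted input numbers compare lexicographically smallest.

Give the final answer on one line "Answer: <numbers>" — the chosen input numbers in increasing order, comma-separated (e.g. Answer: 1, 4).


#1 (t=3, u=9) -> B2->E, B1->F, B4->S, B3->F, B6->S, B5->F, B7->T; covered: B1=F, B2=E, B3=F, B4=S, B5=F, B6=S, B7=T
#2 (t=9, u=7) -> B2->E, B1->F, B4->E, B3->F, B6->S, B5->F, B7->T; covered: B1=F, B2=E, B3=F, B4=E, B5=F, B6=S, B7=T
#3 (t=9, u=9) -> B2->E, B1->F, B4->S, B3->F, B6->S, B5->F, B7->T; covered: B1=F, B2=E, B3=F, B4=S, B5=F, B6=S, B7=T
#4 (t=6, u=8) -> B2->E, B1->F, B4->S, B3->F, B6->S, B5->F, B7->F, B8->T; covered: B1=F, B2=E, B3=F, B4=S, B5=F, B6=S, B7=F, B8=T
#5 (t=7, u=8) -> B2->E, B1->T, B2->S, B1->F, B4->S, B3->F, B6->E, B5->F, B7->F, B8->T; covered: B1=T, B1=F, B2=S, B2=E, B3=F, B4=S, B5=F, B6=E, B7=F, B8=T
#6 (t=4, u=3) -> B2->E, B1->T, B2->S, B1->F, B4->E, B3->F, B6->E, B5->F, B7->T; covered: B1=T, B1=F, B2=S, B2=E, B3=F, B4=E, B5=F, B6=E, B7=T
#7 (t=3, u=7) -> B2->E, B1->F, B4->E, B3->F, B6->S, B5->F, B7->T; covered: B1=F, B2=E, B3=F, B4=E, B5=F, B6=S, B7=T
#8 (t=5, u=3) -> B2->S, B1->F, B4->E, B3->F, B6->S, B5->F, B7->F, B8->T; covered: B1=F, B2=S, B3=F, B4=E, B5=F, B6=S, B7=F, B8=T
#9 (t=3, u=4) -> B2->E, B1->F, B4->E, B3->T, B7->T; covered: B1=F, B2=E, B3=T, B4=E, B7=T
#10 (t=5, u=5) -> B2->S, B1->F, B4->E, B3->F, B6->S, B5->F, B7->F, B8->T; covered: B1=F, B2=S, B3=F, B4=E, B5=F, B6=S, B7=F, B8=T
pool-wide coverage (14 outcomes): B1=T, B1=F, B2=S, B2=E, B3=T, B3=F, B4=S, B4=E, B5=F, B6=S, B6=E, B7=T, B7=F, B8=T
every size-1 subset falls short of the 14 outcomes (best: 10/14)
every size-2 subset falls short of the 14 outcomes (best: 13/14)
size 3: inputs {1, 5, 9} cover all 14 outcomes, and no lexicographically smaller subset of this size does
Answer: 1, 5, 9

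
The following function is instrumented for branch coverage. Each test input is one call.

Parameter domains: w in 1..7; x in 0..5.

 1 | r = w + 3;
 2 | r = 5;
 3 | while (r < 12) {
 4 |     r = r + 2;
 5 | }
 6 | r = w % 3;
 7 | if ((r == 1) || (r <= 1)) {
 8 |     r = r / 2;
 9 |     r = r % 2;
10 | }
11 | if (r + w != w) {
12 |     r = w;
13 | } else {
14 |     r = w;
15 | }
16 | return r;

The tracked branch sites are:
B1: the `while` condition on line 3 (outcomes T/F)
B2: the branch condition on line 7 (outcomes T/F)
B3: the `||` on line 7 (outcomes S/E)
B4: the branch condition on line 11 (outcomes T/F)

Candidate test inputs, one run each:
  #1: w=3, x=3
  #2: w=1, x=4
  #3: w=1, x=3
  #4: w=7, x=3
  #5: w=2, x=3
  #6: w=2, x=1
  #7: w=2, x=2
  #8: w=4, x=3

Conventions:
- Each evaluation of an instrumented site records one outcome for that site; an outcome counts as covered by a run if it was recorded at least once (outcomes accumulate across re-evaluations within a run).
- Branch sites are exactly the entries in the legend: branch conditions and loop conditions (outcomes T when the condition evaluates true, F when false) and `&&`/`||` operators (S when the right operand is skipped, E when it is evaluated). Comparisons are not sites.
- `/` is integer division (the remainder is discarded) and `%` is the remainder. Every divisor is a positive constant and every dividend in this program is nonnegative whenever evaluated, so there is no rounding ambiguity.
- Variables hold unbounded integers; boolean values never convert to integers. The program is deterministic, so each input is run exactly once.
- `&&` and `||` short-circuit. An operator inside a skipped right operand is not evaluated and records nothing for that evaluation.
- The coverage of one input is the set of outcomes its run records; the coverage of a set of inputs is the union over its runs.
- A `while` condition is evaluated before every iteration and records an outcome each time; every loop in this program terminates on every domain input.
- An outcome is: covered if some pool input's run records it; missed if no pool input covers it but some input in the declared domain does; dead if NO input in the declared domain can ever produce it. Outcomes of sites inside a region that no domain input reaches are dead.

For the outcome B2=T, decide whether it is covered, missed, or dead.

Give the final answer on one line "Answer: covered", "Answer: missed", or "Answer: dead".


B2=T is recorded by pool input(s) 1, 2, 3, 4, 8 -> covered
Answer: covered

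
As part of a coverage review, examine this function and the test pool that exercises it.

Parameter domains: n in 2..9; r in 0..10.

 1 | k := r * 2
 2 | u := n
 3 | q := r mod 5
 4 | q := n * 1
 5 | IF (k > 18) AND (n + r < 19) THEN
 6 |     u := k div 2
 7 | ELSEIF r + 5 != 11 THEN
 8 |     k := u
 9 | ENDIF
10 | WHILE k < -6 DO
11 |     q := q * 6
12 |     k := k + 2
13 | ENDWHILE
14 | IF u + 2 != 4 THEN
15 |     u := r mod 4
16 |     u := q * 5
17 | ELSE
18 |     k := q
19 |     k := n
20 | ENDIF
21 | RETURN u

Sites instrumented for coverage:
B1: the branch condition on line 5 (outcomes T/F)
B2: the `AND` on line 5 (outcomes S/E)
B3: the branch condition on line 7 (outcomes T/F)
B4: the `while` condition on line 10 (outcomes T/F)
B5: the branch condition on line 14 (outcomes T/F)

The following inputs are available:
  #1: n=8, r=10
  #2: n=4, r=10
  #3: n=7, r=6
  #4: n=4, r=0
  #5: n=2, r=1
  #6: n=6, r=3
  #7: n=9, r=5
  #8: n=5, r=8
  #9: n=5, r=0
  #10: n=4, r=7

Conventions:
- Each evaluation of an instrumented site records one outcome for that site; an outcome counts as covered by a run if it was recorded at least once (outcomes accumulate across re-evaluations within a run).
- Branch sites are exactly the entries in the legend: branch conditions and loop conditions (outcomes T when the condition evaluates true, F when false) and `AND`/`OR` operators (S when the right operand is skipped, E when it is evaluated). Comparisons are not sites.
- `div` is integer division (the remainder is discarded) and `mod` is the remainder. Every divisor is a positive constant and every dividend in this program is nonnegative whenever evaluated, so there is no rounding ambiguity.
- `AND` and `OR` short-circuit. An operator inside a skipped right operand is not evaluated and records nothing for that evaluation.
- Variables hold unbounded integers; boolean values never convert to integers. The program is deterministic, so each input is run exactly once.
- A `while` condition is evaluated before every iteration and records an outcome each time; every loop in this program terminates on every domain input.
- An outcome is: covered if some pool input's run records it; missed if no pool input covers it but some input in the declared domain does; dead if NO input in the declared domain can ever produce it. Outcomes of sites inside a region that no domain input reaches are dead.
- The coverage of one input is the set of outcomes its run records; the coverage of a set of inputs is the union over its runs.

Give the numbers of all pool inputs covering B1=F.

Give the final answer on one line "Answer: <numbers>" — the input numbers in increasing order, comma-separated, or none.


input #1 (n=8, r=10): misses B1=F
input #2 (n=4, r=10): misses B1=F
input #3 (n=7, r=6): covers B1=F
input #4 (n=4, r=0): covers B1=F
input #5 (n=2, r=1): covers B1=F
input #6 (n=6, r=3): covers B1=F
input #7 (n=9, r=5): covers B1=F
input #8 (n=5, r=8): covers B1=F
input #9 (n=5, r=0): covers B1=F
input #10 (n=4, r=7): covers B1=F
Answer: 3, 4, 5, 6, 7, 8, 9, 10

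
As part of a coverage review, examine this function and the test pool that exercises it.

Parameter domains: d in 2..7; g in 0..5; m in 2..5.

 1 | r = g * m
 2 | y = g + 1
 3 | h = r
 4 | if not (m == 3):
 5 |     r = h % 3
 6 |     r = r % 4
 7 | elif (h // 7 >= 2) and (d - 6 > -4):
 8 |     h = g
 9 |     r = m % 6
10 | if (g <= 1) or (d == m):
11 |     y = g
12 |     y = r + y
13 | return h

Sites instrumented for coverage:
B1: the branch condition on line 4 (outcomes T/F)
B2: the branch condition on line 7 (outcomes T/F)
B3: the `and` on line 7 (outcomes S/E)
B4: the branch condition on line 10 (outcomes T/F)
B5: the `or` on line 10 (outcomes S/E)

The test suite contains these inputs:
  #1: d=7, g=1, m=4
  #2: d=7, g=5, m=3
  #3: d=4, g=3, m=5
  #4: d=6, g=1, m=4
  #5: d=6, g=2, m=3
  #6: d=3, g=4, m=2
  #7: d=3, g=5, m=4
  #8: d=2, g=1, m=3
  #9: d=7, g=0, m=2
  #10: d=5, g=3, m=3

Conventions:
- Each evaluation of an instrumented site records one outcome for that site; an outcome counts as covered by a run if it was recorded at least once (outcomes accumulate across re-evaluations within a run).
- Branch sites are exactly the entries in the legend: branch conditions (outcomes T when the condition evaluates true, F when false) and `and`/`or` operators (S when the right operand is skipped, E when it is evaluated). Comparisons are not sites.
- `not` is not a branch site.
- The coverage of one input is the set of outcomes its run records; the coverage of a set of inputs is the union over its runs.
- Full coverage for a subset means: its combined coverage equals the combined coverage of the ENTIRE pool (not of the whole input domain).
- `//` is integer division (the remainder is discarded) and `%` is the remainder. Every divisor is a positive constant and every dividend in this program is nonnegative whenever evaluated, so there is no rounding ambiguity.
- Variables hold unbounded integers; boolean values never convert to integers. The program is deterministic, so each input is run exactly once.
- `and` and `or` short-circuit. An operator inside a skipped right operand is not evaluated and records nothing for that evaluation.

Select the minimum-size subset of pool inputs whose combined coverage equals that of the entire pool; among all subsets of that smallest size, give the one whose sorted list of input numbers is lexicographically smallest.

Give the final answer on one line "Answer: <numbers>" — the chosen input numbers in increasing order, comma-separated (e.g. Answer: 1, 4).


#1 (d=7, g=1, m=4) -> B1->T, B5->S, B4->T; covered: B1=T, B4=T, B5=S
#2 (d=7, g=5, m=3) -> B1->F, B3->E, B2->T, B5->E, B4->F; covered: B1=F, B2=T, B3=E, B4=F, B5=E
#3 (d=4, g=3, m=5) -> B1->T, B5->E, B4->F; covered: B1=T, B4=F, B5=E
#4 (d=6, g=1, m=4) -> B1->T, B5->S, B4->T; covered: B1=T, B4=T, B5=S
#5 (d=6, g=2, m=3) -> B1->F, B3->S, B2->F, B5->E, B4->F; covered: B1=F, B2=F, B3=S, B4=F, B5=E
#6 (d=3, g=4, m=2) -> B1->T, B5->E, B4->F; covered: B1=T, B4=F, B5=E
#7 (d=3, g=5, m=4) -> B1->T, B5->E, B4->F; covered: B1=T, B4=F, B5=E
#8 (d=2, g=1, m=3) -> B1->F, B3->S, B2->F, B5->S, B4->T; covered: B1=F, B2=F, B3=S, B4=T, B5=S
#9 (d=7, g=0, m=2) -> B1->T, B5->S, B4->T; covered: B1=T, B4=T, B5=S
#10 (d=5, g=3, m=3) -> B1->F, B3->S, B2->F, B5->E, B4->F; covered: B1=F, B2=F, B3=S, B4=F, B5=E
the full pool covers 10 outcomes: B1=T, B1=F, B2=T, B2=F, B3=S, B3=E, B4=T, B4=F, B5=S, B5=E
checked all size-1 subsets: none covers 10 outcomes (max 5/10)
checked all size-2 subsets: none covers 10 outcomes (max 9/10)
size 3: inputs {1, 2, 5} cover all 10 outcomes, and no lexicographically smaller subset of this size does
Answer: 1, 2, 5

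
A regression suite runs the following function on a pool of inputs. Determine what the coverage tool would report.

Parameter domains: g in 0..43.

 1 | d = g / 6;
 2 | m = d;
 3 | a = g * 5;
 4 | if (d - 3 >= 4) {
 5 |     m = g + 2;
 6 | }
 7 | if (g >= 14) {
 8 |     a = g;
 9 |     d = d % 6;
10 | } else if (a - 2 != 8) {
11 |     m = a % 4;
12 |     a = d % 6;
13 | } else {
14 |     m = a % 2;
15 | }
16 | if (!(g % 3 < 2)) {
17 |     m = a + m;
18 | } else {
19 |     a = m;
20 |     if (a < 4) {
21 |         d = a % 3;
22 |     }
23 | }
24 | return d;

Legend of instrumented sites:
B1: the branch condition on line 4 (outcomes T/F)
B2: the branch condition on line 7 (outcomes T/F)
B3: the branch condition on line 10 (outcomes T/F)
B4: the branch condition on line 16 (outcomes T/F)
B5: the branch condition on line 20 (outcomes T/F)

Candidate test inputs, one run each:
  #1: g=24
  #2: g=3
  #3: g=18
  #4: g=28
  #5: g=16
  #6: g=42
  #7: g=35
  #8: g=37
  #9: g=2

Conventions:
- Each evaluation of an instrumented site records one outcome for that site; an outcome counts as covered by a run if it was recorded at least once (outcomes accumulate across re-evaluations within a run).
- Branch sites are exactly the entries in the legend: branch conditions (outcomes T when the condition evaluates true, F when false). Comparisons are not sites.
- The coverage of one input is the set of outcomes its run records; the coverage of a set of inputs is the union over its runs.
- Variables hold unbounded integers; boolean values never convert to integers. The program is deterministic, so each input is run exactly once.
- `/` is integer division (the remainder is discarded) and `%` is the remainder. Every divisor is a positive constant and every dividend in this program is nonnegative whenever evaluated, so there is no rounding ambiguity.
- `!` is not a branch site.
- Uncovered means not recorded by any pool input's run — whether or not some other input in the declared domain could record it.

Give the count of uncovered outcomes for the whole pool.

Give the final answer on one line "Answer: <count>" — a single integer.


test 1 (g=24) fires B1->F, B2->T, B4->F, B5->F; hits B1=F, B2=T, B4=F, B5=F
test 2 (g=3) fires B1->F, B2->F, B3->T, B4->F, B5->T; hits B1=F, B2=F, B3=T, B4=F, B5=T
test 3 (g=18) fires B1->F, B2->T, B4->F, B5->T; hits B1=F, B2=T, B4=F, B5=T
test 4 (g=28) fires B1->F, B2->T, B4->F, B5->F; hits B1=F, B2=T, B4=F, B5=F
test 5 (g=16) fires B1->F, B2->T, B4->F, B5->T; hits B1=F, B2=T, B4=F, B5=T
test 6 (g=42) fires B1->T, B2->T, B4->F, B5->F; hits B1=T, B2=T, B4=F, B5=F
test 7 (g=35) fires B1->F, B2->T, B4->T; hits B1=F, B2=T, B4=T
test 8 (g=37) fires B1->F, B2->T, B4->F, B5->F; hits B1=F, B2=T, B4=F, B5=F
test 9 (g=2) fires B1->F, B2->F, B3->F, B4->T; hits B1=F, B2=F, B3=F, B4=T
union over the pool: B1=T, B1=F, B2=T, B2=F, B3=T, B3=F, B4=T, B4=F, B5=T, B5=F
uncovered (0 of 10): none
Answer: 0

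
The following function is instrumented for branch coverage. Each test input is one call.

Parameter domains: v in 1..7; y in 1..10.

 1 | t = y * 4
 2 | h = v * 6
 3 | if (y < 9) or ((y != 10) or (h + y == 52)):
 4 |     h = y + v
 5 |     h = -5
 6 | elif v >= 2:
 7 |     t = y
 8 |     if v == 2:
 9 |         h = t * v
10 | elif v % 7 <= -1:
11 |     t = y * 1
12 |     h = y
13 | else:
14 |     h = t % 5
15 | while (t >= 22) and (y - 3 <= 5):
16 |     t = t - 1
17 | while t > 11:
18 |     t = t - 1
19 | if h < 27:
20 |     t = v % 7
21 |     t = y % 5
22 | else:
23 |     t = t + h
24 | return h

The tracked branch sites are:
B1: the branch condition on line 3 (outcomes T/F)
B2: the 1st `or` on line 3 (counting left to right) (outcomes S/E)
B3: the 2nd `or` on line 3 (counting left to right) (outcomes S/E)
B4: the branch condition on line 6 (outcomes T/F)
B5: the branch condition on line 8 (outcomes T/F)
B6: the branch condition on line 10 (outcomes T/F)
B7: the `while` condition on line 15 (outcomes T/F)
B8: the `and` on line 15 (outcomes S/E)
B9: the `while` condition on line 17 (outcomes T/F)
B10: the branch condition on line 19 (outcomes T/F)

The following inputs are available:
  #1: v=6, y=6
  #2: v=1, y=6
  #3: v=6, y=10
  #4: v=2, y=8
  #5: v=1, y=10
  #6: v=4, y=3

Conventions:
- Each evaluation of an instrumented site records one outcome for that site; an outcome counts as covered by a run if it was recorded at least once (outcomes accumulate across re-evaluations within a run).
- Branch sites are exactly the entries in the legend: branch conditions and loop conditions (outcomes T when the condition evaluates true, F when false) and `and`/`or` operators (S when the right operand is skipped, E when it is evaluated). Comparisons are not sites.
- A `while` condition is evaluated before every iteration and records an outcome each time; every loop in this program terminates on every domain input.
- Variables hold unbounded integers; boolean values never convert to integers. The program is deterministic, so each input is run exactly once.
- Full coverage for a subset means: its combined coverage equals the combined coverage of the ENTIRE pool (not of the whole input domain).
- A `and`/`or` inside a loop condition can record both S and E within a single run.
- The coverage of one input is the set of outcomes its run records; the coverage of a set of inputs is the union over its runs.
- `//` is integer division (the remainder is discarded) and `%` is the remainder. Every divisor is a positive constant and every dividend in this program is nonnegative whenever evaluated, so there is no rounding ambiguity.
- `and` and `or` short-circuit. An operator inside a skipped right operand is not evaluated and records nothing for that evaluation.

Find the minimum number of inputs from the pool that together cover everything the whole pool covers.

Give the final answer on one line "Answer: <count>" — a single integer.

#1 (v=6, y=6) -> B2->S, B1->T, B8->E, B7->T, B8->E, B7->T, B8->E, B7->T, B8->S, B7->F, B9->T, B9->T, B9->T, B9->T, ...; covered: B1=T, B2=S, B7=T, B7=F, B8=S, B8=E, B9=T, B9=F, B10=T
#2 (v=1, y=6) -> B2->S, B1->T, B8->E, B7->T, B8->E, B7->T, B8->E, B7->T, B8->S, B7->F, B9->T, B9->T, B9->T, B9->T, ...; covered: B1=T, B2=S, B7=T, B7=F, B8=S, B8=E, B9=T, B9=F, B10=T
#3 (v=6, y=10) -> B2->E, B3->E, B1->F, B4->T, B5->F, B8->S, B7->F, B9->F, B10->F; covered: B1=F, B2=E, B3=E, B4=T, B5=F, B7=F, B8=S, B9=F, B10=F
#4 (v=2, y=8) -> B2->S, B1->T, B8->E, B7->T, B8->E, B7->T, B8->E, B7->T, B8->E, B7->T, B8->E, B7->T, B8->E, B7->T, ...; covered: B1=T, B2=S, B7=T, B7=F, B8=S, B8=E, B9=T, B9=F, B10=T
#5 (v=1, y=10) -> B2->E, B3->E, B1->F, B4->F, B6->F, B8->E, B7->F, B9->T, B9->T, B9->T, B9->T, B9->T, B9->T, B9->T, ...; covered: B1=F, B2=E, B3=E, B4=F, B6=F, B7=F, B8=E, B9=T, B9=F, B10=T
#6 (v=4, y=3) -> B2->S, B1->T, B8->S, B7->F, B9->T, B9->F, B10->T; covered: B1=T, B2=S, B7=F, B8=S, B9=T, B9=F, B10=T
pool-wide coverage (17 outcomes): B1=T, B1=F, B2=S, B2=E, B3=E, B4=T, B4=F, B5=F, B6=F, B7=T, B7=F, B8=S, B8=E, B9=T, B9=F, B10=T, B10=F
every size-1 subset falls short of the 17 outcomes (best: 10/17)
every size-2 subset falls short of the 17 outcomes (best: 15/17)
inputs {1, 3, 5} (size 3) cover everything; no size-3 subset with a lexicographically smaller index list covers all 17

Answer: 3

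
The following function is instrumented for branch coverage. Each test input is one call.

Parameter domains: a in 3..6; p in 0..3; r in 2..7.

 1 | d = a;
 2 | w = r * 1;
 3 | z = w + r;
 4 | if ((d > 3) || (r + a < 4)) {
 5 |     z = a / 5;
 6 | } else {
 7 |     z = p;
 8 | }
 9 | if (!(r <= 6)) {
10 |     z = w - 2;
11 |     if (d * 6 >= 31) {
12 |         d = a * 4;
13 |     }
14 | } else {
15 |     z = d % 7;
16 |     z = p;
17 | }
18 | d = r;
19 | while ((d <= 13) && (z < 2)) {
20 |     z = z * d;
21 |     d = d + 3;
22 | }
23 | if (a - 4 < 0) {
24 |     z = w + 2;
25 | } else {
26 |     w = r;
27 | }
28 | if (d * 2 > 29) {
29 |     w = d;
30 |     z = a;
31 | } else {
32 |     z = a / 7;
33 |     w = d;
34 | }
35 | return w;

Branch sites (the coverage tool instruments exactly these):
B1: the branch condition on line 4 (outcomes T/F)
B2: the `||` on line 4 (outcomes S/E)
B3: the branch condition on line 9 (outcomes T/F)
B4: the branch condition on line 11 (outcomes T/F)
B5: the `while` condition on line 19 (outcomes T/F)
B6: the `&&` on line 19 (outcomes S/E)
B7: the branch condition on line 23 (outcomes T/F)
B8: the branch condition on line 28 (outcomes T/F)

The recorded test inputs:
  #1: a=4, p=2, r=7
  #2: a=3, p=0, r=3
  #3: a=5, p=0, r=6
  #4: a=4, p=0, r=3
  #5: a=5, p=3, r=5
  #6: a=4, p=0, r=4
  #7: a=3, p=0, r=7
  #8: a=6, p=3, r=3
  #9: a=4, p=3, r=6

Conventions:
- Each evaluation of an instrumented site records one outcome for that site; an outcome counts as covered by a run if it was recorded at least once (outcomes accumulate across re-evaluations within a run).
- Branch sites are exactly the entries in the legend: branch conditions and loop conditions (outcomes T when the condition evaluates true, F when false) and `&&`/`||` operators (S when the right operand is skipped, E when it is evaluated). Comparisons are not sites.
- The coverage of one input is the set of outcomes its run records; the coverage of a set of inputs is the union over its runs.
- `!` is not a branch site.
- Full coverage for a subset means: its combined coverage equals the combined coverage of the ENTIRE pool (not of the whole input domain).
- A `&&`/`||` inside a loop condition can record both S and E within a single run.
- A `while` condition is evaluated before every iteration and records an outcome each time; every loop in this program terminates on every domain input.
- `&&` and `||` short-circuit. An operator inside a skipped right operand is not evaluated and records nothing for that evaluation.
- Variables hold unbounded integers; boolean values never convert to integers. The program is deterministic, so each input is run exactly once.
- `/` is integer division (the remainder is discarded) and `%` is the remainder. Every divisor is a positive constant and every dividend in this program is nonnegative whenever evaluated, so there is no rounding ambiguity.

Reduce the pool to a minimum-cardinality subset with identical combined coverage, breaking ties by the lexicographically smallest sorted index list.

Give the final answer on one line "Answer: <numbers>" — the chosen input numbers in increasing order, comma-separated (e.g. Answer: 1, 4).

#1 (a=4, p=2, r=7) -> covered: B1=T, B2=S, B3=T, B4=F, B5=F, B6=E, B7=F, B8=F
#2 (a=3, p=0, r=3) -> covered: B1=F, B2=E, B3=F, B5=T, B5=F, B6=S, B6=E, B7=T, B8=T
#3 (a=5, p=0, r=6) -> covered: B1=T, B2=S, B3=F, B5=T, B5=F, B6=S, B6=E, B7=F, B8=T
#4 (a=4, p=0, r=3) -> covered: B1=T, B2=S, B3=F, B5=T, B5=F, B6=S, B6=E, B7=F, B8=T
#5 (a=5, p=3, r=5) -> covered: B1=T, B2=S, B3=F, B5=F, B6=E, B7=F, B8=F
#6 (a=4, p=0, r=4) -> covered: B1=T, B2=S, B3=F, B5=T, B5=F, B6=S, B6=E, B7=F, B8=T
#7 (a=3, p=0, r=7) -> covered: B1=F, B2=E, B3=T, B4=F, B5=F, B6=E, B7=T, B8=F
#8 (a=6, p=3, r=3) -> covered: B1=T, B2=S, B3=F, B5=F, B6=E, B7=F, B8=F
#9 (a=4, p=3, r=6) -> covered: B1=T, B2=S, B3=F, B5=F, B6=E, B7=F, B8=F
the full pool covers 15 outcomes: B1=T, B1=F, B2=S, B2=E, B3=T, B3=F, B4=F, B5=T, B5=F, B6=S, B6=E, B7=T, B7=F, B8=T, B8=F
size 1 is not enough: best union over all size-1 subsets is 9/15
inputs {1, 2} (size 2) cover everything; no size-2 subset with a lexicographically smaller index list covers all 15

Answer: 1, 2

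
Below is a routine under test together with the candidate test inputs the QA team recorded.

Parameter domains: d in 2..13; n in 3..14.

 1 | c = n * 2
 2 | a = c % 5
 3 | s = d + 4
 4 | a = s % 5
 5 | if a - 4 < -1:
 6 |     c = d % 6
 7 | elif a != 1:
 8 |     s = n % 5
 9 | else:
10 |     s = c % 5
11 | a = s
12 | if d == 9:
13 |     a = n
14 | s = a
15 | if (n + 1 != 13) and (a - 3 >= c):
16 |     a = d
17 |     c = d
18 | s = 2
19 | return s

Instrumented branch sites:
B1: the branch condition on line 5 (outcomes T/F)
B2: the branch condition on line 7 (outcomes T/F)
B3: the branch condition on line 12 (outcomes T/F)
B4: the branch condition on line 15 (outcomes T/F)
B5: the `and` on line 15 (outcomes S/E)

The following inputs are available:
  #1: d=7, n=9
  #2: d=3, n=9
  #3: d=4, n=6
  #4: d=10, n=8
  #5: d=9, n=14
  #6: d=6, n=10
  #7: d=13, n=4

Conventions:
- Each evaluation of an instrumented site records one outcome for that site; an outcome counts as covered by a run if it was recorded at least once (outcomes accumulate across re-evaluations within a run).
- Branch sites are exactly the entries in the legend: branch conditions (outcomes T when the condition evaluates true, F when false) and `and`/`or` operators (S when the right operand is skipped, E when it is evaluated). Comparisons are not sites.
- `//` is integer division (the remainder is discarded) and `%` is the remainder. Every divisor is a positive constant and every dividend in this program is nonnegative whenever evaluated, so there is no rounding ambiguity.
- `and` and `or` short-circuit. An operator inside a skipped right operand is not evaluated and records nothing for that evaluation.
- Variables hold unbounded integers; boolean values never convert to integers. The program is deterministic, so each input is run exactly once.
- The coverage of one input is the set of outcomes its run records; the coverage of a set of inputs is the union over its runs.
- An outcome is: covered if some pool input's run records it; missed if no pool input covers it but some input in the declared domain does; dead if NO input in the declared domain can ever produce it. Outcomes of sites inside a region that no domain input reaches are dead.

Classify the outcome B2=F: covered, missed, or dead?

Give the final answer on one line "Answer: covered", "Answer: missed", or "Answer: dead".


no pool input records B2=F
checking all 144 inputs in the declared domain: B2=F is never recorded -> dead
Answer: dead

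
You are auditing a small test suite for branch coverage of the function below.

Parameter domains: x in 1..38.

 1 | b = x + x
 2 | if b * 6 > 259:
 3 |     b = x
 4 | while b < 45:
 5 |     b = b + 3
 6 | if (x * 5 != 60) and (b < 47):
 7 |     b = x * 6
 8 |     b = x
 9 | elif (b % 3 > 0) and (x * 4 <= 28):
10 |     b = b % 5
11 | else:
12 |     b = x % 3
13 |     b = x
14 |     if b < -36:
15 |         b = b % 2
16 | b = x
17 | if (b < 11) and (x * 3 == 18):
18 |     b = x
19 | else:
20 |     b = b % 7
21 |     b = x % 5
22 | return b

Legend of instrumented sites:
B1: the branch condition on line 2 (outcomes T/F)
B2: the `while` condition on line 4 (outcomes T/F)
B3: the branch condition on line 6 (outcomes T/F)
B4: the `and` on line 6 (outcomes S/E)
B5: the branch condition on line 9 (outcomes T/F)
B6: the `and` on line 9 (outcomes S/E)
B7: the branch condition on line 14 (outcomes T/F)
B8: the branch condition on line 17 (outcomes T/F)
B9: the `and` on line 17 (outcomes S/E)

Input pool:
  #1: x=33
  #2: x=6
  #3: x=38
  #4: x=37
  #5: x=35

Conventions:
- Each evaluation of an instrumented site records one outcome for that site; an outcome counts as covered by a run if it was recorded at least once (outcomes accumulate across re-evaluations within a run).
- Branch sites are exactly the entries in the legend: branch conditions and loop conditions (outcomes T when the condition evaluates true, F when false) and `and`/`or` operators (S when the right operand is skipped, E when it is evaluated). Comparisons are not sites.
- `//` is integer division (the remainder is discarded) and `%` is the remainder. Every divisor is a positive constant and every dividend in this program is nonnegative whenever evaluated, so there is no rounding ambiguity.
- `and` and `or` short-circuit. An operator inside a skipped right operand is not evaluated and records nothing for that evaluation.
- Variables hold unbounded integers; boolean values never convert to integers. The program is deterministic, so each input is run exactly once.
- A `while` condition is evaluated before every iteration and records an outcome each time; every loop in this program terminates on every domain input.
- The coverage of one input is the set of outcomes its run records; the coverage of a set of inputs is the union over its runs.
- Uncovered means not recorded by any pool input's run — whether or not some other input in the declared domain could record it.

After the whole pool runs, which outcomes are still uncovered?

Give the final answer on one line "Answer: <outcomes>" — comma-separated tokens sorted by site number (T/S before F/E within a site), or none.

#1 (x=33) -> covered: B1=T, B2=T, B2=F, B3=T, B4=E, B8=F, B9=S
#2 (x=6) -> covered: B1=F, B2=T, B2=F, B3=T, B4=E, B8=T, B9=E
#3 (x=38) -> covered: B1=T, B2=T, B2=F, B3=F, B4=E, B5=F, B6=E, B7=F, B8=F, B9=S
#4 (x=37) -> covered: B1=T, B2=T, B2=F, B3=T, B4=E, B8=F, B9=S
#5 (x=35) -> covered: B1=T, B2=T, B2=F, B3=F, B4=E, B5=F, B6=E, B7=F, B8=F, B9=S
union over the pool: B1=T, B1=F, B2=T, B2=F, B3=T, B3=F, B4=E, B5=F, B6=E, B7=F, B8=T, B8=F, B9=S, B9=E
uncovered (4 of 18): B4=S, B5=T, B6=S, B7=T

Answer: B4=S, B5=T, B6=S, B7=T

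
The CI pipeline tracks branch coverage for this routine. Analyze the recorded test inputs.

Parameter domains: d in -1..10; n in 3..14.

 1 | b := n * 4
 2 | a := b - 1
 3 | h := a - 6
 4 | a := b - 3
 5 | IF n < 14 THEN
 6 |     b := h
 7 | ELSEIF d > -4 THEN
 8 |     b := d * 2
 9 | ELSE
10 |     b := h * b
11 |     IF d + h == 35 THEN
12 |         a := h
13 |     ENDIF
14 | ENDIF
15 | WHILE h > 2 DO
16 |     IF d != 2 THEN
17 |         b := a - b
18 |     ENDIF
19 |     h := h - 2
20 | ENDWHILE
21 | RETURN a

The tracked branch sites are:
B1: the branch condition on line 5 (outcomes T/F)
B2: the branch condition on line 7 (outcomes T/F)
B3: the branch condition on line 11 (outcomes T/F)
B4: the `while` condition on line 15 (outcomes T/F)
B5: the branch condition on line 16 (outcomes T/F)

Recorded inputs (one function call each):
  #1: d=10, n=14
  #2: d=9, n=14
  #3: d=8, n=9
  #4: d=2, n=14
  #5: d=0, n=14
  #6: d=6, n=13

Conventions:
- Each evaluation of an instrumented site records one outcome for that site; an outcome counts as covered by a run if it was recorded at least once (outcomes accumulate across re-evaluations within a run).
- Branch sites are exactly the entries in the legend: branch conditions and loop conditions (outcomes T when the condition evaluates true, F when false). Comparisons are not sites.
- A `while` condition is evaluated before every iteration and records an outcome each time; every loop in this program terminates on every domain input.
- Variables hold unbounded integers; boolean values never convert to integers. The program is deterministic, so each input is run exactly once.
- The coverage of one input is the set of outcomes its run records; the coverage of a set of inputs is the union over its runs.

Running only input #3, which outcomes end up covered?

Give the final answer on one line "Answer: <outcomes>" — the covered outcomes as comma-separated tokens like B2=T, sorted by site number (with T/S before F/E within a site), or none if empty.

Running input #3 (d=8, n=9), event by event:
  B1->T, B4->T, B5->T, B4->T, B5->T, B4->T, B5->T, B4->T, B5->T, B4->T
  B5->T, B4->T, B5->T, B4->T, B5->T, B4->T, B5->T, B4->T, B5->T, B4->T
  B5->T, B4->T, B5->T, B4->T, B5->T, B4->T, B5->T, B4->T, B5->T, B4->F
as a set, this run covers: B1=T, B4=T, B4=F, B5=T

Answer: B1=T, B4=T, B4=F, B5=T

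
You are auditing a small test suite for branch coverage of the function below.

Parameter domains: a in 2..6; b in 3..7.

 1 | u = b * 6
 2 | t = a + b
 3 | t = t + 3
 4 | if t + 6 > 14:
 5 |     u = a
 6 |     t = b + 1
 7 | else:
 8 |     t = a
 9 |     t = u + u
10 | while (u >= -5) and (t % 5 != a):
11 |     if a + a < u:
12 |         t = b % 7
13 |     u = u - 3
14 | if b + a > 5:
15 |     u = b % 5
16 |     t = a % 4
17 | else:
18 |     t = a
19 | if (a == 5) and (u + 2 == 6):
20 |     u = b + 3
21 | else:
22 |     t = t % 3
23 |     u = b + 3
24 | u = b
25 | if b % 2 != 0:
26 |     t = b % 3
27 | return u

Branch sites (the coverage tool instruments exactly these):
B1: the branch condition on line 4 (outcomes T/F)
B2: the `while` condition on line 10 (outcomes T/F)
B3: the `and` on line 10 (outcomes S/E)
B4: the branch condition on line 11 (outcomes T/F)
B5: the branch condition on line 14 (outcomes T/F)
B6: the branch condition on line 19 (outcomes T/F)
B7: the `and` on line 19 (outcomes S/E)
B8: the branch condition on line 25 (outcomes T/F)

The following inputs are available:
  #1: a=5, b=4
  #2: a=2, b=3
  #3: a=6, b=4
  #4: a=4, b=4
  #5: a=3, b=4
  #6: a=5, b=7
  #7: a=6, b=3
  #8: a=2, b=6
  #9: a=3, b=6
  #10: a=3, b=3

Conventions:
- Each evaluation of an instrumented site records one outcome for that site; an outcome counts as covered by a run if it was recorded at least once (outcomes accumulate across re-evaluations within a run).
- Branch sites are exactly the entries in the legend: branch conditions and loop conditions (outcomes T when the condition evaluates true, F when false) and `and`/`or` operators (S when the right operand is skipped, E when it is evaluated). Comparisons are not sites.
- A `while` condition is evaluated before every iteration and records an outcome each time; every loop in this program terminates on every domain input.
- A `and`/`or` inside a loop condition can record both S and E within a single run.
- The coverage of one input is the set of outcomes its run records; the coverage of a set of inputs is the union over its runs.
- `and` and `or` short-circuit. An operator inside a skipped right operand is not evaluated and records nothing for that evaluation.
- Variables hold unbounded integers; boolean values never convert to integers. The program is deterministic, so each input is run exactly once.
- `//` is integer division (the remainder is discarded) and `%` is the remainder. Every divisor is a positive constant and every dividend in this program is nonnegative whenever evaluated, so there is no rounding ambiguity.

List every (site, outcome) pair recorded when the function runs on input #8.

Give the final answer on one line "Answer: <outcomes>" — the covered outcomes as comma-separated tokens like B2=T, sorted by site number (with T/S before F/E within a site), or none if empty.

Event log for input #8 (a=2, b=6):
  B1->T, B3->E, B2->F, B5->T, B7->S, B6->F, B8->F
distinct outcomes covered: B1=T, B2=F, B3=E, B5=T, B6=F, B7=S, B8=F

Answer: B1=T, B2=F, B3=E, B5=T, B6=F, B7=S, B8=F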